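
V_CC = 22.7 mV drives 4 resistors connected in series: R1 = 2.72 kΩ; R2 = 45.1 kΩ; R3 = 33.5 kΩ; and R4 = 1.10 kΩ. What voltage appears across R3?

Total series resistance ΣR = 2.72 + 45.1 + 33.5 + 1.10 = 82.42 kΩ.
By the voltage-divider rule, V = 22.7 × 33.50/82.42 = 9.227 mV.

V ≈ 9.23 mV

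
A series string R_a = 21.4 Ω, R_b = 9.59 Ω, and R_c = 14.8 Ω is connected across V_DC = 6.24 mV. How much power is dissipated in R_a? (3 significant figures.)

Series current I = V_DC/ΣR = 6.24/45.79 = 0.1363 mA.
V(R_a) = I·R = 2.916 mV; P = V·I = 2.916 × 0.1363 = 0.3974 µW.

P ≈ 0.397 µW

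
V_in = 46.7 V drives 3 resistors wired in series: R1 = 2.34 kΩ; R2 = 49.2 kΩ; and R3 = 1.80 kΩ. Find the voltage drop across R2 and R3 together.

V ≈ 44.7 V

Series total: ΣR = 2.34 + 49.2 + 1.80 = 53.34 kΩ.
R_{R2..R3} = 49.2 + 1.80 = 51.00 kΩ.
By the voltage-divider rule, V = 46.7 × 51.00/53.34 = 44.65 V.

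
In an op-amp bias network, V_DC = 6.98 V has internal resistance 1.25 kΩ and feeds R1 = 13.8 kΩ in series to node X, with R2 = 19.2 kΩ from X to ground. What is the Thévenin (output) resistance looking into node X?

R_th ≈ 8.44 kΩ

R1' = 1.25 + 13.8 = 15.05 kΩ (source resistance + R1).
Looking into X with the source shorted: R_th = R1'·R2/(R1'+R2) = 15.05 × 19.2/34.25 = 8.437 kΩ.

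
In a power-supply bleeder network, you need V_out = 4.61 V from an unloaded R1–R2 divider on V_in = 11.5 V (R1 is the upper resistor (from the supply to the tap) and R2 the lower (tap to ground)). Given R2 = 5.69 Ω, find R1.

R1 ≈ 8.50 Ω

The divider ratio is R2/(R1+R2) = 4.61/11.5 = 0.4009.
Rearranging, R1 = R2·(1−k)/k = 5.69 × 1.495 = 8.504 Ω.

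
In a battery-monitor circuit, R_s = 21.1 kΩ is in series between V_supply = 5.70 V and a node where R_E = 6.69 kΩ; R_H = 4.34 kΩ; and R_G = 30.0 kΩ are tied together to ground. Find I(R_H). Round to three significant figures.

I ≈ 0.135 mA

Combine the parallel branches: R_p = (1/6.69 + 1/4.34 + 1/30.0)⁻¹ = 2.420 kΩ.
V_A = 5.70 × 2.420/23.52 = 0.5865 V.
I(R_H) = V_A / R_H = 0.5865/4.34 = 0.1351 mA.
(Check via current divider: I_total = 0.2423 mA; share G_k/ΣG = 0.5576 → same result.)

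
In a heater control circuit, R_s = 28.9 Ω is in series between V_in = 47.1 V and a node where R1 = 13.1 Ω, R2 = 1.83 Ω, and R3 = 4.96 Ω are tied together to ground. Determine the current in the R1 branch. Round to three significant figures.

I ≈ 0.145 A

Parallel bank: R_p = 1/(1/13.1 + 1/1.83 + 1/4.96) = 1.213 Ω.
V_A by voltage divider: V_A = 47.1 × 1.213/(28.9 + 1.213) = 1.897 V.
Branch current I = V_A/R1 = 1.897/13.1 = 0.1448 A.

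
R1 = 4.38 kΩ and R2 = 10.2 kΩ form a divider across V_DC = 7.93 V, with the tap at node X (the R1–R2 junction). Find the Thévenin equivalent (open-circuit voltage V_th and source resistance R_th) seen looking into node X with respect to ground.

V_th is the unloaded tap voltage: V_DC · R2/(R1+R2) = 7.93 × 0.6996 = 5.548 V.
With V_DC suppressed (replaced by a short), R_th = R1 ‖ R2 = (4.380 × 10.2)/(4.380 + 10.2) = 3.064 kΩ.

V_th ≈ 5.55 V, R_th ≈ 3.06 kΩ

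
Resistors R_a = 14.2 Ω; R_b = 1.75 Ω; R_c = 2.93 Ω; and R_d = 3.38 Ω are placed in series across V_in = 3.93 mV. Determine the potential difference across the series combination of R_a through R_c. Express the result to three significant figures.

V ≈ 3.33 mV

Series total: ΣR = 14.2 + 1.75 + 2.93 + 3.38 = 22.26 Ω.
R_{R_a..R_c} = 14.2 + 1.75 + 2.93 = 18.88 Ω.
Voltage divider: V = V_in · (18.88 / 22.26) = 3.93 × 0.8482 = 3.333 mV.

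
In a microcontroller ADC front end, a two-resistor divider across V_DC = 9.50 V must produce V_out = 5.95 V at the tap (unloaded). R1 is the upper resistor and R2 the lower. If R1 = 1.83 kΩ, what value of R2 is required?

R2 ≈ 3.07 kΩ

Required fraction k = V_out/V_DC = 0.6263.
So R2 = R1 · V_out/(V_DC − V_out) = 1.83 × 5.95/(9.50 − 5.95) = 1.83 × 1.676 = 3.067 kΩ.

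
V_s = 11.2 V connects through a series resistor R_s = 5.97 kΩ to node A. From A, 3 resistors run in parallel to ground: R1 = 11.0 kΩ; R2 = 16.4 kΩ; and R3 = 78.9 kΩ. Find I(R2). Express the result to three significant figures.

Equivalent of the parallel group: R_p = 6.077 kΩ.
V_A = 11.2 × 6.077/12.05 = 5.650 V.
I(R2) = V_A / R2 = 5.650/16.4 = 0.3445 mA.
(Equivalently: I_total = 0.9297 mA, then current-divider fraction G_k/ΣG = 0.3705.)

I ≈ 0.344 mA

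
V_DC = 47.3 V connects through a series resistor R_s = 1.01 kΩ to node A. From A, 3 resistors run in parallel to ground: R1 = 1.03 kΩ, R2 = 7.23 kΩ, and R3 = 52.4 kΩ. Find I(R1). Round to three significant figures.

I ≈ 21.5 mA

Parallel bank: R_p = 1/(1/1.03 + 1/7.23 + 1/52.4) = 0.8863 kΩ.
V_A = 47.3 × 0.8863/1.896 = 22.11 V.
Branch current I = V_A/R1 = 22.11/1.03 = 21.46 mA.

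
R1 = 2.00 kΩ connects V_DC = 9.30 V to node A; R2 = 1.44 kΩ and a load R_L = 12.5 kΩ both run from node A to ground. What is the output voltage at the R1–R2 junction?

V_out ≈ 3.65 V

The load sits in parallel with R2, giving an effective lower resistance R2' = R2·R_L/(R2+R_L) = 1.291 kΩ.
Now apply the divider: V_out = 9.30 × 0.3923 = 3.649 V.
(Unloaded it would be 3.89 V; the load pulls it down.)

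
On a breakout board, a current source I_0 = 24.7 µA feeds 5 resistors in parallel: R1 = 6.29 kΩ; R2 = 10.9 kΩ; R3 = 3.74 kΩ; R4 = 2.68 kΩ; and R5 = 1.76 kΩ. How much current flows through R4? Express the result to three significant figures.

Conductances: ΣG = 1/6.29 + 1/10.9 + 1/3.74 + 1/2.68 + 1/1.76 = 1.459 (1/kΩ).
R4 takes the fraction G_k/ΣG = 0.3731/1.459 = 0.2557, so I = 24.7 × 0.2557 = 6.315 µA.

I ≈ 6.32 µA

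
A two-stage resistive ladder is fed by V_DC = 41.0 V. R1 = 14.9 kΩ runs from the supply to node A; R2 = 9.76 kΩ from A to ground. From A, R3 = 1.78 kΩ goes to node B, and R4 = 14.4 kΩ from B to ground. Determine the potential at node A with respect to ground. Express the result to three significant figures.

V_A ≈ 11.9 V

The second stage (R3 + R4 = 16.18 kΩ) loads node A in parallel with R2.
Effective lower resistance at A: R2 ‖ 16.18 = 6.088 kΩ.
V_A = 41.0 × 6.088/(14.9 + 6.088) = 11.89 V.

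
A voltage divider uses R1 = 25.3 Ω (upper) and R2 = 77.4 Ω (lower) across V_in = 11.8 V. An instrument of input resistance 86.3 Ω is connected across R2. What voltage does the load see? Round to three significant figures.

V_out ≈ 7.28 V

First combine the lower leg with the load: R2 ‖ R_L = 40.80 Ω.
Now apply the divider: V_out = 11.8 × 0.6173 = 7.284 V.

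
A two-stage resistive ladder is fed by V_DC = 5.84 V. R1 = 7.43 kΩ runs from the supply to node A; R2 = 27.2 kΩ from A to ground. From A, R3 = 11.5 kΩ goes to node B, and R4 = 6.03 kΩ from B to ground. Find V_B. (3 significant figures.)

Looking into the second stage from A: R3 + R4 = 17.53 kΩ appears in parallel with R2.
R2 ‖ (R3+R4) = 10.66 kΩ.
V_A = 5.84 × 10.66/(7.43 + 10.66) = 3.441 V.
Stage 2 is unloaded, so V_B = V_A · R4/(R3+R4) = 3.441 × 6.03/17.53 = 1.184 V.

V_B ≈ 1.18 V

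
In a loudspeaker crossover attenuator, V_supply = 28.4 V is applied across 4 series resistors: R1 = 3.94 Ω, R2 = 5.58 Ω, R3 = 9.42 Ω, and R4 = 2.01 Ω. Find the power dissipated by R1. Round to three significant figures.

P ≈ 7.24 W

The common current is I = 28.4/20.95 = 1.356 A.
V(R1) = I·R = 5.341 V; P = V·I = 5.341 × 1.356 = 7.240 W.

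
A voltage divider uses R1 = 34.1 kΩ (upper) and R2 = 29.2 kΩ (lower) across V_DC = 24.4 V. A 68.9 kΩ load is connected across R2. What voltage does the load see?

R2 ‖ R_L = (29.2 × 68.9)/(29.2 + 68.9) = 20.51 kΩ.
Now apply the divider: V_out = 24.4 × 0.3756 = 9.164 V.
(Unloaded it would be 11.3 V; the load pulls it down.)

V_out ≈ 9.16 V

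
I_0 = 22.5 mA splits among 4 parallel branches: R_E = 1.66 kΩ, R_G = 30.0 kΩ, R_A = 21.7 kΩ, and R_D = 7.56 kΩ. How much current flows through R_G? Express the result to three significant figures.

Conductances: ΣG = 1/1.66 + 1/30.0 + 1/21.7 + 1/7.56 = 0.8141 (1/kΩ).
By the current-divider rule, I = I_0 · G_k/ΣG = 22.5 × 0.04094 = 0.9213 mA.

I ≈ 0.921 mA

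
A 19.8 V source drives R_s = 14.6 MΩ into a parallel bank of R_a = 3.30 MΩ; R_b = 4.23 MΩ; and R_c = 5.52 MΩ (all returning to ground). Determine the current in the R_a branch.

Equivalent of the parallel group: R_p = 1.388 MΩ.
V_A by voltage divider: V_A = 19.8 × 1.388/(14.6 + 1.388) = 1.719 V.
Branch current I = V_A/R_a = 1.719/3.30 = 0.5208 µA.

I ≈ 0.521 µA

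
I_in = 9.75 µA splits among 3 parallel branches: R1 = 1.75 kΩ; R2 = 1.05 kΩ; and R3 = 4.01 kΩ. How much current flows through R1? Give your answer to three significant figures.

I ≈ 3.14 µA

Total conductance ΣG = 1/1.75 + 1/1.05 + 1/4.01 = 1.773 (units of 1/kΩ).
R1 takes the fraction G_k/ΣG = 0.5714/1.773 = 0.3223, so I = 9.75 × 0.3223 = 3.142 µA.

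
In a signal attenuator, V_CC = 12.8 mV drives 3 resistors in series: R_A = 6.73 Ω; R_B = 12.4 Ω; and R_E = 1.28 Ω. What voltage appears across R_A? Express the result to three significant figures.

ΣR = 6.73 + 12.4 + 1.28 = 20.41 Ω.
By the voltage-divider rule, V = 12.8 × 6.730/20.41 = 4.221 mV.

V ≈ 4.22 mV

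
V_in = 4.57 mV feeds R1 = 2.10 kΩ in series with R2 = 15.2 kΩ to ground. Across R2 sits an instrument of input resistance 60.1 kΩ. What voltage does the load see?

V_out ≈ 3.90 mV

R2 ‖ R_L = (15.2 × 60.1)/(15.2 + 60.1) = 12.13 kΩ.
Voltage divider with the loaded lower leg: V_out = 4.57 × 12.13/(2.10 + 12.13) = 4.57 × 0.8524 = 3.896 mV.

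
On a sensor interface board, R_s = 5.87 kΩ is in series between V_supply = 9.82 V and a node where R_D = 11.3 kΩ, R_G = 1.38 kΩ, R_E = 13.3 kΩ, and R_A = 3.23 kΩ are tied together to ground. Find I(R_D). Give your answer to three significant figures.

Equivalent of the parallel group: R_p = 0.8348 kΩ.
Node voltage V_A = V_supply · R_p/(R_s + R_p) = 9.82 × 0.1245 = 1.223 V.
I(R_D) = V_A / R_D = 1.223/11.3 = 0.1082 mA.

I ≈ 0.108 mA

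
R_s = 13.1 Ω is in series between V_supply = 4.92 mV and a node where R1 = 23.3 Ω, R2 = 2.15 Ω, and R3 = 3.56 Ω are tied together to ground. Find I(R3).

Combine the parallel branches: R_p = (1/23.3 + 1/2.15 + 1/3.56)⁻¹ = 1.268 Ω.
Node voltage V_A = V_supply · R_p/(R_s + R_p) = 4.92 × 0.08822 = 0.4341 mV.
I(R3) = V_A / R3 = 0.4341/3.56 = 0.1219 mA.
(Equivalently: I_total = 0.3424 mA, then current-divider fraction G_k/ΣG = 0.3560.)

I ≈ 0.122 mA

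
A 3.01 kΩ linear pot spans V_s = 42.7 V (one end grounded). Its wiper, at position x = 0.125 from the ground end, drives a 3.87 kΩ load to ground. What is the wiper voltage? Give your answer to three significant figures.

V_out ≈ 4.92 V

The pot divides into 2.634 kΩ above the wiper and 0.3762 kΩ below.
R_L loads the lower segment: effective lower R = 0.3429 kΩ.
Loaded-divider output: V_out = 42.7 × 0.1152 = 4.919 V.
(Unloaded: V_out = x·V_s = 5.34 V.)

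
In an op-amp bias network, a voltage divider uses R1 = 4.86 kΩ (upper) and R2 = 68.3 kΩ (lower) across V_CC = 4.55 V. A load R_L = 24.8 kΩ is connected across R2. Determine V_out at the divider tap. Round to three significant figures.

V_out ≈ 3.59 V

First combine the lower leg with the load: R2 ‖ R_L = 18.19 kΩ.
Voltage divider with the loaded lower leg: V_out = 4.55 × 18.19/(4.86 + 18.19) = 4.55 × 0.7892 = 3.591 V.
(Unloaded it would be 4.25 V; the load pulls it down.)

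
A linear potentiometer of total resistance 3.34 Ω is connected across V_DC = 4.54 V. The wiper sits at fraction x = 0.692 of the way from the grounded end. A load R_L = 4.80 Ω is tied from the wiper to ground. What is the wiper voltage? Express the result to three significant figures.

Lower segment x·R_p = 2.311 Ω; upper segment (1−x)·R_p = 1.029 Ω.
Lower segment in parallel with the load: 2.311 ‖ 4.80 = 1.560 Ω.
Loaded-divider output: V_out = 4.54 × 0.6026 = 2.736 V.
(Unloaded: V_out = x·V_DC = 3.14 V.)

V_out ≈ 2.74 V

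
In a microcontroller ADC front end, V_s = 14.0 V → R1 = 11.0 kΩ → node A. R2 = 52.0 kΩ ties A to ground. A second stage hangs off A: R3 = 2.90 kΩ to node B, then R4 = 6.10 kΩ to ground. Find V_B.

V_B ≈ 3.90 V

Node A sees R2 in parallel with the series input of stage 2, R3 + R4 = 9.000 kΩ.
Effective lower resistance at A: R2 ‖ 9.000 = 7.672 kΩ.
V_A = 14.0 × 7.672/(11.0 + 7.672) = 5.752 V.
Stage 2 is unloaded, so V_B = V_A · R4/(R3+R4) = 5.752 × 6.10/9.000 = 3.899 V.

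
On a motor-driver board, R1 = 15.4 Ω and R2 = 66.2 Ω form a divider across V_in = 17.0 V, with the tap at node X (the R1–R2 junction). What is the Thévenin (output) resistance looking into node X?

R_th ≈ 12.5 Ω

Zeroing V_in shorts the top of R1 to ground, so R_th = R1 ‖ R2 = 12.49 Ω.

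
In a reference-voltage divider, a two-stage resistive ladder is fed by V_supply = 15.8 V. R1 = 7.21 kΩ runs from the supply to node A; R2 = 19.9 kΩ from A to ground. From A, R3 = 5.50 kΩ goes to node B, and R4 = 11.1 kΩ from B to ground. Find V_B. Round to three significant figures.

The second stage (R3 + R4 = 16.60 kΩ) loads node A in parallel with R2.
Effective lower resistance at A: R2 ‖ 16.60 = 9.050 kΩ.
First divider: V_A = V_supply · 9.050/(7.21 + 9.050) = 8.794 V.
V_B = V_A × 0.6687 = 5.880 V.

V_B ≈ 5.88 V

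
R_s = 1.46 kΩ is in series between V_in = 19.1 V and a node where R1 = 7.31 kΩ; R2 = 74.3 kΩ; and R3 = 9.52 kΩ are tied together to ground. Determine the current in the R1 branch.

Equivalent of the parallel group: R_p = 3.917 kΩ.
V_A = 19.1 × 3.917/5.377 = 13.91 V.
I(R1) = V_A / R1 = 13.91/7.31 = 1.903 mA.
(Check via current divider: I_total = 3.552 mA; share G_k/ΣG = 0.5358 → same result.)

I ≈ 1.90 mA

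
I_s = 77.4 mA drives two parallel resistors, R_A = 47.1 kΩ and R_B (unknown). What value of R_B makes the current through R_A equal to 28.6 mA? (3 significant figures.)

R_B ≈ 27.6 kΩ

Two-branch current divider: I_A = I_s · R_B/(R_A + R_B).
28.6/77.4 = R_B/(R_A + R_B) → R_B = R_A · (0.3695)/(1 − 0.3695) = 47.1 × 0.5861 = 27.60 kΩ.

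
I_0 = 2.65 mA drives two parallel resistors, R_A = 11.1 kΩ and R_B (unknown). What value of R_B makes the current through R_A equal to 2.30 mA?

The fraction through R_A equals R_B/(R_A+R_B).
With f = 0.8679, R_B = R_A · f/(1−f) = 11.1 × 6.571 = 72.94 kΩ.

R_B ≈ 72.9 kΩ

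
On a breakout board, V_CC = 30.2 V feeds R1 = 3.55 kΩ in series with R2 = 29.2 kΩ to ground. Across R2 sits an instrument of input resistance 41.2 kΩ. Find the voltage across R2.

The load sits in parallel with R2, giving an effective lower resistance R2' = R2·R_L/(R2+R_L) = 17.09 kΩ.
Voltage divider with the loaded lower leg: V_out = 30.2 × 17.09/(3.55 + 17.09) = 30.2 × 0.8280 = 25.01 V.

V_out ≈ 25.0 V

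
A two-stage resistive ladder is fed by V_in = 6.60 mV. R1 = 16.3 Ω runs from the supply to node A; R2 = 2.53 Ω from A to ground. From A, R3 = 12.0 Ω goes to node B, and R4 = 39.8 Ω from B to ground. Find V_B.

Node A sees R2 in parallel with the series input of stage 2, R3 + R4 = 51.80 Ω.
Effective lower resistance at A: R2 ‖ 51.80 = 2.412 Ω.
First divider: V_A = V_in · 2.412/(16.3 + 2.412) = 0.8508 mV.
Then the unloaded second divider: V_B = V_A × R4/(R3+R4) = 0.8508 × 0.7683 = 0.6537 mV.

V_B ≈ 0.654 mV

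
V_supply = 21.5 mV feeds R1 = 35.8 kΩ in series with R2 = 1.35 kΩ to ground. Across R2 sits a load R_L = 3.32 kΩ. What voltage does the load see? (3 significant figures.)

The load sits in parallel with R2, giving an effective lower resistance R2' = R2·R_L/(R2+R_L) = 0.9597 kΩ.
Voltage divider with the loaded lower leg: V_out = 21.5 × 0.9597/(35.8 + 0.9597) = 21.5 × 0.02611 = 0.5613 mV.

V_out ≈ 0.561 mV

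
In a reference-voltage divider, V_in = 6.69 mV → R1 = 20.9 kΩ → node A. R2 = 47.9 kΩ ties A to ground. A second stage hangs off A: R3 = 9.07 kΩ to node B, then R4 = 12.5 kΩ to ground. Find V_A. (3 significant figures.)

Looking into the second stage from A: R3 + R4 = 21.57 kΩ appears in parallel with R2.
Effective lower resistance at A: R2 ‖ 21.57 = 14.87 kΩ.
So V_A = 6.69 × 0.4158 = 2.781 mV.

V_A ≈ 2.78 mV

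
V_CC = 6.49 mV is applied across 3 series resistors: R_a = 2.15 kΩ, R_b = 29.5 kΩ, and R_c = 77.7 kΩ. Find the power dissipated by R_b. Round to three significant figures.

Series current I = V_CC/ΣR = 6.49/109.4 = 0.05935 µA.
P(R_b) = I²·R_b = (0.05935)² × 29.5 = 0.1039 nW.

P ≈ 0.104 nW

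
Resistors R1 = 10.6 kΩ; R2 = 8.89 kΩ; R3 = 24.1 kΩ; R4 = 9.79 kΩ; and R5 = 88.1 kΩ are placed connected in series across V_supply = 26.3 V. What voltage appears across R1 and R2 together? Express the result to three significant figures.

Total series resistance ΣR = 10.6 + 8.89 + 24.1 + 9.79 + 88.1 = 141.5 kΩ.
R_{R1..R2} = 10.6 + 8.89 = 19.49 kΩ.
By the voltage-divider rule, V = 26.3 × 19.49/141.5 = 3.623 V.

V ≈ 3.62 V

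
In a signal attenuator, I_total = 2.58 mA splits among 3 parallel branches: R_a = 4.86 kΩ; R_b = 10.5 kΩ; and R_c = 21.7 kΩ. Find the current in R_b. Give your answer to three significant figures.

I ≈ 0.708 mA

ΣG = 1/4.86 + 1/10.5 + 1/21.7 = 0.3471.
By the current-divider rule, I = I_total · G_k/ΣG = 2.58 × 0.2744 = 0.7079 mA.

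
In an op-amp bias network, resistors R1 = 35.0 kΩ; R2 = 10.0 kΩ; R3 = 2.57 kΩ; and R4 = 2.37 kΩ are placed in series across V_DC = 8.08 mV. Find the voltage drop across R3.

V ≈ 0.416 mV

ΣR = 35.0 + 10.0 + 2.57 + 2.37 = 49.94 kΩ.
Voltage divider: V = V_DC · (2.570 / 49.94) = 8.08 × 0.05146 = 0.4158 mV.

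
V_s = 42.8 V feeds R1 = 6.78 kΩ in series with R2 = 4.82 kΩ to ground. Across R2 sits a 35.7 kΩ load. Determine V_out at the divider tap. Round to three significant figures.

The load sits in parallel with R2, giving an effective lower resistance R2' = R2·R_L/(R2+R_L) = 4.247 kΩ.
Voltage divider with the loaded lower leg: V_out = 42.8 × 4.247/(6.78 + 4.247) = 42.8 × 0.3851 = 16.48 V.
(Unloaded it would be 17.8 V; the load pulls it down.)

V_out ≈ 16.5 V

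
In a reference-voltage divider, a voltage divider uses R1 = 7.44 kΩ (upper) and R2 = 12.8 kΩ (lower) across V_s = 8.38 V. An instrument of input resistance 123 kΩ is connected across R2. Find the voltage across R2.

R2 ‖ R_L = (12.8 × 123)/(12.8 + 123) = 11.59 kΩ.
Then V_out = V_s · R2'/(R1 + R2') = 8.38 × 11.59/19.03 = 5.104 V.

V_out ≈ 5.10 V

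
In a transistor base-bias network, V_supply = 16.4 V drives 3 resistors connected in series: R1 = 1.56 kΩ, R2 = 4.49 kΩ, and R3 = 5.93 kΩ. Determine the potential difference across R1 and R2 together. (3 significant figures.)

Total series resistance ΣR = 1.56 + 4.49 + 5.93 = 11.98 kΩ.
R_{R1..R2} = 1.56 + 4.49 = 6.050 kΩ.
V = V_supply · R/ΣR = 16.4 × 0.5050 = 8.282 V.

V ≈ 8.28 V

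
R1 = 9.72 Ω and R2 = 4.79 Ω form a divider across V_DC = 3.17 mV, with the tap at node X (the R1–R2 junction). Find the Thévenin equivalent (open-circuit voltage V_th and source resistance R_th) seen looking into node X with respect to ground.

V_th is the unloaded tap voltage: V_DC · R2/(R1+R2) = 3.17 × 0.3301 = 1.046 mV.
Zeroing V_DC shorts the top of R1 to ground, so R_th = R1 ‖ R2 = 3.209 Ω.

V_th ≈ 1.05 mV, R_th ≈ 3.21 Ω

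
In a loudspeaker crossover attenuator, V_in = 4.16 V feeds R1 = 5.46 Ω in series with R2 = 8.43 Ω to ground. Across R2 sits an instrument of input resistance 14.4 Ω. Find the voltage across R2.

V_out ≈ 2.05 V

The load sits in parallel with R2, giving an effective lower resistance R2' = R2·R_L/(R2+R_L) = 5.317 Ω.
Voltage divider with the loaded lower leg: V_out = 4.16 × 5.317/(5.46 + 5.317) = 4.16 × 0.4934 = 2.052 V.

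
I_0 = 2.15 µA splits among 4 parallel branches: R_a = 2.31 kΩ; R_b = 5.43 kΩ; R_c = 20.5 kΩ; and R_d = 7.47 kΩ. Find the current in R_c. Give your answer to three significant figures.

I ≈ 0.131 µA

Conductances: ΣG = 1/2.31 + 1/5.43 + 1/20.5 + 1/7.47 = 0.7997 (1/kΩ).
Current divider: I(R_c) = I_0 · G_k/ΣG = 2.15 × (0.04878/0.7997) = 2.15 × 0.06100 = 0.1311 µA.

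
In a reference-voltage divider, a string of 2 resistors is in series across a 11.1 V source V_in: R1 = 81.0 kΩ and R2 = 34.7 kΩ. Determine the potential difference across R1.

V ≈ 7.77 V

Series total: ΣR = 81.0 + 34.7 = 115.7 kΩ.
Voltage divider: V = V_in · (81.00 / 115.7) = 11.1 × 0.7001 = 7.771 V.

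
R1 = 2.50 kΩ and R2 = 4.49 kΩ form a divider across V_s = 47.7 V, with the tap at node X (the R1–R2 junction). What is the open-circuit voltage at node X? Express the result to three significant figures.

V_th is the unloaded tap voltage: V_s · R2/(R1+R2) = 47.7 × 0.6423 = 30.64 V.

V_th ≈ 30.6 V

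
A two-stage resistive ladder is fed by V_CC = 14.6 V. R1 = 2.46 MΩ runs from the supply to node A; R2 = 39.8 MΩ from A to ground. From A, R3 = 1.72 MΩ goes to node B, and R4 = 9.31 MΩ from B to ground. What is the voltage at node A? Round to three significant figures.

Node A sees R2 in parallel with the series input of stage 2, R3 + R4 = 11.03 MΩ.
Effective lower resistance at A: R2 ‖ 11.03 = 8.637 MΩ.
V_A = 14.6 × 8.637/(2.46 + 8.637) = 11.36 V.

V_A ≈ 11.4 V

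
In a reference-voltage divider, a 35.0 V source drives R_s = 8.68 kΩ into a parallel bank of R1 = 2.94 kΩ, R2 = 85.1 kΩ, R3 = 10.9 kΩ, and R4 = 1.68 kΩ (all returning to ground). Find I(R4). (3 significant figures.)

I ≈ 2.08 mA

Combine the parallel branches: R_p = (1/2.94 + 1/85.1 + 1/10.9 + 1/1.68)⁻¹ = 0.9626 kΩ.
V_A by voltage divider: V_A = 35.0 × 0.9626/(8.68 + 0.9626) = 3.494 V.
Branch current I = V_A/R4 = 3.494/1.68 = 2.080 mA.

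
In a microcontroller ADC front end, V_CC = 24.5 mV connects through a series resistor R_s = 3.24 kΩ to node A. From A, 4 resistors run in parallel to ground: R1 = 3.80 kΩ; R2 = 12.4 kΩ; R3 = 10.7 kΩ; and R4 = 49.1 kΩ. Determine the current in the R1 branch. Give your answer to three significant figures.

Combine the parallel branches: R_p = (1/3.80 + 1/12.4 + 1/10.7 + 1/49.1)⁻¹ = 2.185 kΩ.
Node voltage V_A = V_CC · R_p/(R_s + R_p) = 24.5 × 0.4028 = 9.868 mV.
I(R1) = V_A / R1 = 9.868/3.80 = 2.597 µA.

I ≈ 2.60 µA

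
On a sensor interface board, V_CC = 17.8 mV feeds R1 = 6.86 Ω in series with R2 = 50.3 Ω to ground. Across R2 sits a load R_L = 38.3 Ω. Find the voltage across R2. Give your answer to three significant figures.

V_out ≈ 13.5 mV

First combine the lower leg with the load: R2 ‖ R_L = 21.74 Ω.
Voltage divider with the loaded lower leg: V_out = 17.8 × 21.74/(6.86 + 21.74) = 17.8 × 0.7602 = 13.53 mV.
(Unloaded it would be 15.7 mV; the load pulls it down.)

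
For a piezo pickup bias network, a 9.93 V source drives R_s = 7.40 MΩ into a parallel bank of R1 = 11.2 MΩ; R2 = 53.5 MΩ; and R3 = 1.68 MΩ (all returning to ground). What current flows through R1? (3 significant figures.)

Combine the parallel branches: R_p = (1/11.2 + 1/53.5 + 1/1.68)⁻¹ = 1.422 MΩ.
V_A = 9.93 × 1.422/8.822 = 1.601 V.
I(R1) = V_A / R1 = 1.601/11.2 = 0.1429 µA.

I ≈ 0.143 µA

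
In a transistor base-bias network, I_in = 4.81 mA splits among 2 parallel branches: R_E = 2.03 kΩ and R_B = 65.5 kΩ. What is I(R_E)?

For two parallel branches, I_k = I_in · (other R)/(sum of R).
I(R_E) = 4.81 × 65.5/(2.03 + 65.5) = 4.81 × 0.9699 = 4.665 mA.

I ≈ 4.67 mA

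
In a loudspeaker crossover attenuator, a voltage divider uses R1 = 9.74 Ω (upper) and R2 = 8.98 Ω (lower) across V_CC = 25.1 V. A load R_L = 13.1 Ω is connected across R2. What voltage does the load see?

V_out ≈ 8.88 V

R2 ‖ R_L = (8.98 × 13.1)/(8.98 + 13.1) = 5.328 Ω.
Now apply the divider: V_out = 25.1 × 0.3536 = 8.875 V.
(Unloaded it would be 12.0 V; the load pulls it down.)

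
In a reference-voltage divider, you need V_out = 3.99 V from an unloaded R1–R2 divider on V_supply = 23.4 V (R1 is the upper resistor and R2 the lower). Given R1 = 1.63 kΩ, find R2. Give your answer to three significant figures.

R2 ≈ 0.335 kΩ

V_out/V_supply = R2/(R1+R2) = 0.1705.
R2 = R1 · 0.1705/(1 − 0.1705) = 0.3351 kΩ.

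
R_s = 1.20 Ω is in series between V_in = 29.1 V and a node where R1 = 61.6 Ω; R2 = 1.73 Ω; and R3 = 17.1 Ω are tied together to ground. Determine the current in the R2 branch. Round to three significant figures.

Equivalent of the parallel group: R_p = 1.532 Ω.
V_A = 29.1 × 1.532/2.732 = 16.32 V.
I(R2) = V_A / R2 = 16.32/1.73 = 9.432 A.

I ≈ 9.43 A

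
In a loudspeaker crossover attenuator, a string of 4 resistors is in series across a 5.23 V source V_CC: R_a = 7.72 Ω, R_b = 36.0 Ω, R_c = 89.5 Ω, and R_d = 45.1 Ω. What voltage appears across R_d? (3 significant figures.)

ΣR = 7.72 + 36.0 + 89.5 + 45.1 = 178.3 Ω.
V = V_CC · R/ΣR = 5.23 × 0.2529 = 1.323 V.

V ≈ 1.32 V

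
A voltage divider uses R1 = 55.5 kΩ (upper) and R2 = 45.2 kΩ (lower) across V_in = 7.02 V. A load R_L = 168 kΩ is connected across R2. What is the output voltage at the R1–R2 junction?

V_out ≈ 2.74 V

R2 ‖ R_L = (45.2 × 168)/(45.2 + 168) = 35.62 kΩ.
Then V_out = V_in · R2'/(R1 + R2') = 7.02 × 35.62/91.12 = 2.744 V.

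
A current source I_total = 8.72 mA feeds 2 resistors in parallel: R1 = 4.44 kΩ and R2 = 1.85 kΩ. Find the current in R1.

I ≈ 2.56 mA

With just two branches, the current splits inversely with resistance.
So I = 8.72 × 1.85/6.290 = 2.565 mA.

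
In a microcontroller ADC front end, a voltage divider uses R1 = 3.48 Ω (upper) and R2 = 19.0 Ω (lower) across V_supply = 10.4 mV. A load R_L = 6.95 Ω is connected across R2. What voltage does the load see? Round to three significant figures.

R2 ‖ R_L = (19.0 × 6.95)/(19.0 + 6.95) = 5.089 Ω.
Then V_out = V_supply · R2'/(R1 + R2') = 10.4 × 5.089/8.569 = 6.176 mV.
(Unloaded it would be 8.79 mV; the load pulls it down.)

V_out ≈ 6.18 mV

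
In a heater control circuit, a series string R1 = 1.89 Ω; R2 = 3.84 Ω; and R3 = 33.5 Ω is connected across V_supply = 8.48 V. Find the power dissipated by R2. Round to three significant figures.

The common current is I = 8.48/39.23 = 0.2162 A.
P(R2) = I²·R2 = (0.2162)² × 3.84 = 0.1794 W.

P ≈ 0.179 W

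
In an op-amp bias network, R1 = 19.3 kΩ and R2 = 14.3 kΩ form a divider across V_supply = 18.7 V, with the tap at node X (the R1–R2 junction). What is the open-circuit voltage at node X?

V_th ≈ 7.96 V

Open-circuit (no load on X): V_th = V_supply · R2/(R1 + R2) = 18.7 × 14.3/(19.30 + 14.3) = 7.959 V.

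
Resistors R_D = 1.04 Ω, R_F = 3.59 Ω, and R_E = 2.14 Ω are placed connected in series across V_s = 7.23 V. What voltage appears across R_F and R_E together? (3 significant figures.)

V ≈ 6.12 V

Total series resistance ΣR = 1.04 + 3.59 + 2.14 = 6.770 Ω.
R_{R_F..R_E} = 3.59 + 2.14 = 5.730 Ω.
V = V_s · R/ΣR = 7.23 × 0.8464 = 6.119 V.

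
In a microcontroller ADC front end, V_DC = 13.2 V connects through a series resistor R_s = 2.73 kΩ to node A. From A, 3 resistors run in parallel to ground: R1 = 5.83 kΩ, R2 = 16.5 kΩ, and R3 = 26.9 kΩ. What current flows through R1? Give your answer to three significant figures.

I ≈ 1.30 mA

Parallel bank: R_p = 1/(1/5.83 + 1/16.5 + 1/26.9) = 3.713 kΩ.
V_A by voltage divider: V_A = 13.2 × 3.713/(2.73 + 3.713) = 7.607 V.
Branch current I = V_A/R1 = 7.607/5.83 = 1.305 mA.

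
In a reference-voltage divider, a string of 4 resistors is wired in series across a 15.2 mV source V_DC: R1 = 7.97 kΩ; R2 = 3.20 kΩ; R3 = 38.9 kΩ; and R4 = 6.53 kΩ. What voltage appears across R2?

V ≈ 0.859 mV

Total series resistance ΣR = 7.97 + 3.20 + 38.9 + 6.53 = 56.60 kΩ.
Voltage divider: V = V_DC · (3.200 / 56.60) = 15.2 × 0.05654 = 0.8594 mV.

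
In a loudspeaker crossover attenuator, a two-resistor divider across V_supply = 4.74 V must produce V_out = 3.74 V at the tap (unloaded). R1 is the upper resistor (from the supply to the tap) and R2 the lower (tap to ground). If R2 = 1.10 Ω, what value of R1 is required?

V_out/V_supply = R2/(R1+R2) = 0.7890.
So R1 = R2 · (V_supply/V_out − 1) = 1.10 × (4.74/3.74 − 1) = 1.10 × 0.2674 = 0.2941 Ω.

R1 ≈ 0.294 Ω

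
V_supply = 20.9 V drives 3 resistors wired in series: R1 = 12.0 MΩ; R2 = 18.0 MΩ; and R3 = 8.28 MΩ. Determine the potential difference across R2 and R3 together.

ΣR = 12.0 + 18.0 + 8.28 = 38.28 MΩ.
R_{R2..R3} = 18.0 + 8.28 = 26.28 MΩ.
V = V_supply · R/ΣR = 20.9 × 0.6865 = 14.35 V.

V ≈ 14.3 V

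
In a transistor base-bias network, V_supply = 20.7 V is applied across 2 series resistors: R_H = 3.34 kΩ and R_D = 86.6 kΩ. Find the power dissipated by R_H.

The common current is I = 20.7/89.94 = 0.2302 mA.
V(R_H) = I·R = 0.7687 V; P = V·I = 0.7687 × 0.2302 = 0.1769 mW.

P ≈ 0.177 mW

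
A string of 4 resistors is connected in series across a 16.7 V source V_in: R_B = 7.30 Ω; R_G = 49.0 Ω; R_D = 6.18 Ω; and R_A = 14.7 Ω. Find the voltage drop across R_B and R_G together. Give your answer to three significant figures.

V ≈ 12.2 V

Series total: ΣR = 7.30 + 49.0 + 6.18 + 14.7 = 77.18 Ω.
R_{R_B..R_G} = 7.30 + 49.0 = 56.30 Ω.
Voltage divider: V = V_in · (56.30 / 77.18) = 16.7 × 0.7295 = 12.18 V.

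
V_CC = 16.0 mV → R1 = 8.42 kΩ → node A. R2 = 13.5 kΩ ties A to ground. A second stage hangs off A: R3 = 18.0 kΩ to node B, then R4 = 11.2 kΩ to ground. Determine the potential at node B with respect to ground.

Node A sees R2 in parallel with the series input of stage 2, R3 + R4 = 29.20 kΩ.
R2 ‖ (R3+R4) = 9.232 kΩ.
So V_A = 16.0 × 0.5230 = 8.368 mV.
Stage 2 is unloaded, so V_B = V_A · R4/(R3+R4) = 8.368 × 11.2/29.20 = 3.210 mV.

V_B ≈ 3.21 mV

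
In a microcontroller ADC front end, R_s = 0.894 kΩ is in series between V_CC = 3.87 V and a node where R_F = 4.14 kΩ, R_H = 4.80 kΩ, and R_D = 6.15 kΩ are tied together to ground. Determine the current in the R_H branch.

Parallel bank: R_p = 1/(1/4.14 + 1/4.80 + 1/6.15) = 1.633 kΩ.
Node voltage V_A = V_CC · R_p/(R_s + R_p) = 3.87 × 0.6462 = 2.501 V.
Branch current I = V_A/R_H = 2.501/4.80 = 0.5210 mA.

I ≈ 0.521 mA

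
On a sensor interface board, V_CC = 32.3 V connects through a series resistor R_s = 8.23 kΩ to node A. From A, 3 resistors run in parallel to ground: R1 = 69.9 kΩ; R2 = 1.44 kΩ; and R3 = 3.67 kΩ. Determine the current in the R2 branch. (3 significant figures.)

I ≈ 2.47 mA

Combine the parallel branches: R_p = (1/69.9 + 1/1.44 + 1/3.67)⁻¹ = 1.019 kΩ.
V_A = 32.3 × 1.019/9.249 = 3.559 V.
Branch current I = V_A/R2 = 3.559/1.44 = 2.472 mA.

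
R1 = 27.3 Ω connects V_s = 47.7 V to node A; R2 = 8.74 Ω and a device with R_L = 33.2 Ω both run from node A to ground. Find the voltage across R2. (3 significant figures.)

First combine the lower leg with the load: R2 ‖ R_L = 6.919 Ω.
Voltage divider with the loaded lower leg: V_out = 47.7 × 6.919/(27.3 + 6.919) = 47.7 × 0.2022 = 9.644 V.

V_out ≈ 9.64 V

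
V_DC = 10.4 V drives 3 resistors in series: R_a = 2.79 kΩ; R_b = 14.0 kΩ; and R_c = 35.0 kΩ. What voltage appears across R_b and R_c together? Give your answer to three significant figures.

Series total: ΣR = 2.79 + 14.0 + 35.0 = 51.79 kΩ.
R_{R_b..R_c} = 14.0 + 35.0 = 49.00 kΩ.
V = V_DC · R/ΣR = 10.4 × 0.9461 = 9.840 V.

V ≈ 9.84 V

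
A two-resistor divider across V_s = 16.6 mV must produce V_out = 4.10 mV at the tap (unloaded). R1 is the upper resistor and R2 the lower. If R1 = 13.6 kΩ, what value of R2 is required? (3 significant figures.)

Required fraction k = V_out/V_s = 0.2470.
So R2 = R1 · V_out/(V_s − V_out) = 13.6 × 4.10/(16.6 − 4.10) = 13.6 × 0.3280 = 4.461 kΩ.

R2 ≈ 4.46 kΩ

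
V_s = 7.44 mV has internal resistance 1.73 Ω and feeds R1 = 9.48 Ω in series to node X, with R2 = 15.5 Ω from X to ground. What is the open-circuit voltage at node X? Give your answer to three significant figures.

R1' = 1.73 + 9.48 = 11.21 Ω (source resistance + R1).
With X open, the divider is unloaded: V_th = 7.44 × 15.5/26.71 = 4.317 mV.

V_th ≈ 4.32 mV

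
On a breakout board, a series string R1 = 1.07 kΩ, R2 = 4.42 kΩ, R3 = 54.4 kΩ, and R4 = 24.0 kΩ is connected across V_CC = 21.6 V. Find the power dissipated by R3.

ΣR = 83.89 kΩ → I = 21.6/83.89 = 0.2575 mA.
V(R3) = I·R = 14.01 V; P = V·I = 14.01 × 0.2575 = 3.607 mW.

P ≈ 3.61 mW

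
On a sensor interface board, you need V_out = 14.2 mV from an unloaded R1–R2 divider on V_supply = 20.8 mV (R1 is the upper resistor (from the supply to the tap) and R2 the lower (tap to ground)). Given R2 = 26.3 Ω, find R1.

V_out/V_supply = R2/(R1+R2) = 0.6827.
Rearranging, R1 = R2·(1−k)/k = 26.3 × 0.4648 = 12.22 Ω.

R1 ≈ 12.2 Ω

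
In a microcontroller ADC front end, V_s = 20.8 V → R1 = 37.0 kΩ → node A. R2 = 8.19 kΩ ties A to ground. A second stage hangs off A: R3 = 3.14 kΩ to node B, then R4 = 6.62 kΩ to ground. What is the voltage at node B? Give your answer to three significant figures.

V_B ≈ 1.52 V

Looking into the second stage from A: R3 + R4 = 9.760 kΩ appears in parallel with R2.
Effective lower resistance at A: R2 ‖ 9.760 = 4.453 kΩ.
First divider: V_A = V_s · 4.453/(37.0 + 4.453) = 2.234 V.
Then the unloaded second divider: V_B = V_A × R4/(R3+R4) = 2.234 × 0.6783 = 1.516 V.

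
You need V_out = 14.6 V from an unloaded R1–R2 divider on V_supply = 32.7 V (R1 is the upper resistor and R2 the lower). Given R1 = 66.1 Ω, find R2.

Required fraction k = V_out/V_supply = 0.4465.
R2 = R1 · 0.4465/(1 − 0.4465) = 53.32 Ω.

R2 ≈ 53.3 Ω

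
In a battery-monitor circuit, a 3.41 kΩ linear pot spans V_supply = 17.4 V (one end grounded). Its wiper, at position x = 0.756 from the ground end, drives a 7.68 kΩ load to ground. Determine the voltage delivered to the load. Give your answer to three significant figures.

Split the track: R_lower = x·R_p = 2.578 kΩ, R_upper = (1−x)·R_p = 0.8320 kΩ.
R_L loads the lower segment: effective lower R = 1.930 kΩ.
Then V_out = V_supply · 1.930/(0.8320 + 1.930) = 12.16 V.

V_out ≈ 12.2 V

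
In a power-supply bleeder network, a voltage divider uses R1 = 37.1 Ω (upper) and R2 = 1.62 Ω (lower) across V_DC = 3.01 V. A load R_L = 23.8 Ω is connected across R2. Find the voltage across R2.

R2 ‖ R_L = (1.62 × 23.8)/(1.62 + 23.8) = 1.517 Ω.
Now apply the divider: V_out = 3.01 × 0.03928 = 0.1182 V.

V_out ≈ 0.118 V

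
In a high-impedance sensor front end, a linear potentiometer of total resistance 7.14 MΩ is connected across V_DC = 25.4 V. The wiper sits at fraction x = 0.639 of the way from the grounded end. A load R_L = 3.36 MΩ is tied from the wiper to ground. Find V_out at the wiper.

V_out ≈ 10.9 V

Lower segment x·R_p = 4.562 MΩ; upper segment (1−x)·R_p = 2.578 MΩ.
Lower segment in parallel with the load: 4.562 ‖ 3.36 = 1.935 MΩ.
Then V_out = V_DC · 1.935/(2.578 + 1.935) = 10.89 V.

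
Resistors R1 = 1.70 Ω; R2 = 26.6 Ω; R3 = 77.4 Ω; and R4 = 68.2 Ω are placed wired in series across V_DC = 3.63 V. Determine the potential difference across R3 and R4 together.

Total series resistance ΣR = 1.70 + 26.6 + 77.4 + 68.2 = 173.9 Ω.
R_{R3..R4} = 77.4 + 68.2 = 145.6 Ω.
Voltage divider: V = V_DC · (145.6 / 173.9) = 3.63 × 0.8373 = 3.039 V.

V ≈ 3.04 V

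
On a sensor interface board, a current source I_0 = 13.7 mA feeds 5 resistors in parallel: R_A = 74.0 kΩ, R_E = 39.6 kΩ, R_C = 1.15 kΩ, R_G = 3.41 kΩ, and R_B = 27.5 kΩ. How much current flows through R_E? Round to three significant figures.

I ≈ 0.279 mA

Total conductance ΣG = 1/74.0 + 1/39.6 + 1/1.15 + 1/3.41 + 1/27.5 = 1.238 (units of 1/kΩ).
By the current-divider rule, I = I_0 · G_k/ΣG = 13.7 × 0.02040 = 0.2795 mA.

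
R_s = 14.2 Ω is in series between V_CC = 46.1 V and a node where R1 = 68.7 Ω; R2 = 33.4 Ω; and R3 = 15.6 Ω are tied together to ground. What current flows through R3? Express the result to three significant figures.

Combine the parallel branches: R_p = (1/68.7 + 1/33.4 + 1/15.6)⁻¹ = 9.208 Ω.
V_A by voltage divider: V_A = 46.1 × 9.208/(14.2 + 9.208) = 18.13 V.
Branch current I = V_A/R3 = 18.13/15.6 = 1.162 A.

I ≈ 1.16 A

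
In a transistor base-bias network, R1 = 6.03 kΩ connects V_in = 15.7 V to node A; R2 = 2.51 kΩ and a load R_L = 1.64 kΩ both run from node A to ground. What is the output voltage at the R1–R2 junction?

R2 ‖ R_L = (2.51 × 1.64)/(2.51 + 1.64) = 0.9919 kΩ.
Now apply the divider: V_out = 15.7 × 0.1413 = 2.218 V.

V_out ≈ 2.22 V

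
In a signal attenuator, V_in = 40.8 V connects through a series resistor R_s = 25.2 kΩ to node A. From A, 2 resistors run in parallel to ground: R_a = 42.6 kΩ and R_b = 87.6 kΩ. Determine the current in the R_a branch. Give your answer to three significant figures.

I ≈ 0.510 mA

Combine the parallel branches: R_p = (1/42.6 + 1/87.6)⁻¹ = 28.66 kΩ.
V_A = 40.8 × 28.66/53.86 = 21.71 V.
Branch current I = V_A/R_a = 21.71/42.6 = 0.5097 mA.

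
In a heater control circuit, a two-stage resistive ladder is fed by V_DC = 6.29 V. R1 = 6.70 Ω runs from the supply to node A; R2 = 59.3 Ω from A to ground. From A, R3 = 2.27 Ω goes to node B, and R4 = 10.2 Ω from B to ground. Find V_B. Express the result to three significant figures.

V_B ≈ 3.12 V

The second stage (R3 + R4 = 12.47 Ω) loads node A in parallel with R2.
R2 ‖ (R3+R4) = 10.30 Ω.
First divider: V_A = V_DC · 10.30/(6.70 + 10.30) = 3.811 V.
V_B = V_A × 0.8180 = 3.118 V.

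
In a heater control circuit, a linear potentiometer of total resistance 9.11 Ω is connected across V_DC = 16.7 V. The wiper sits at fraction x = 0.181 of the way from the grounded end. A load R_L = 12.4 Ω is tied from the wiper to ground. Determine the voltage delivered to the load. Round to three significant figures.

Split the track: R_lower = x·R_p = 1.649 Ω, R_upper = (1−x)·R_p = 7.461 Ω.
(x·R_p) ‖ R_L = 1.455 Ω.
Then V_out = V_DC · 1.455/(7.461 + 1.455) = 2.726 V.

V_out ≈ 2.73 V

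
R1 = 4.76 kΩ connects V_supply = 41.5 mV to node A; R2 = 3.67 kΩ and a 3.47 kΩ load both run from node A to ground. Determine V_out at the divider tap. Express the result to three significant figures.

V_out ≈ 11.3 mV

R2 ‖ R_L = (3.67 × 3.47)/(3.67 + 3.47) = 1.784 kΩ.
Then V_out = V_supply · R2'/(R1 + R2') = 41.5 × 1.784/6.544 = 11.31 mV.
(Unloaded it would be 18.1 mV; the load pulls it down.)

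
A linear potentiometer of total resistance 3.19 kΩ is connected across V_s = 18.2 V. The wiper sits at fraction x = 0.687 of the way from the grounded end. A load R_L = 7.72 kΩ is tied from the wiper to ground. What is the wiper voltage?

V_out ≈ 11.5 V

Lower segment x·R_p = 2.192 kΩ; upper segment (1−x)·R_p = 0.9985 kΩ.
(x·R_p) ‖ R_L = 1.707 kΩ.
V_out = 18.2 × 1.707/(0.9985 + 1.707) = 11.48 V.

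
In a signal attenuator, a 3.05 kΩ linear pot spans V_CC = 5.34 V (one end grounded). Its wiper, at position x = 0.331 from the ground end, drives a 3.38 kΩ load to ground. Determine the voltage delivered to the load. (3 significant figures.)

V_out ≈ 1.47 V

The pot divides into 2.040 kΩ above the wiper and 1.010 kΩ below.
(x·R_p) ‖ R_L = 0.7774 kΩ.
Loaded-divider output: V_out = 5.34 × 0.2759 = 1.473 V.
(Unloaded: V_out = x·V_CC = 1.77 V.)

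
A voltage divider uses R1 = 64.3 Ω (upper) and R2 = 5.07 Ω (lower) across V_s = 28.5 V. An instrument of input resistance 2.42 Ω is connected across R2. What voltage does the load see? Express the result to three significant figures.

V_out ≈ 0.708 V

The load sits in parallel with R2, giving an effective lower resistance R2' = R2·R_L/(R2+R_L) = 1.638 Ω.
Now apply the divider: V_out = 28.5 × 0.02484 = 0.7080 V.
(Unloaded it would be 2.08 V; the load pulls it down.)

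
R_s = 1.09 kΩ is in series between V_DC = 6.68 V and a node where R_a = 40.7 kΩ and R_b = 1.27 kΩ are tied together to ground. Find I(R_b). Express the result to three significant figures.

Combine the parallel branches: R_p = (1/40.7 + 1/1.27)⁻¹ = 1.232 kΩ.
Node voltage V_A = V_DC · R_p/(R_s + R_p) = 6.68 × 0.5305 = 3.544 V.
Branch current I = V_A/R_b = 3.544/1.27 = 2.790 mA.

I ≈ 2.79 mA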